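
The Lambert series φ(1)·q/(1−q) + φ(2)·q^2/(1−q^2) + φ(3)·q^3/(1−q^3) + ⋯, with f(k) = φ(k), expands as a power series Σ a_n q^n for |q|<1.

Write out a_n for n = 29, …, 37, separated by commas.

d|29:{29,1}  Σφ=28+1=29
[q^30] φ(30)=8,φ(15)=8,φ(10)=4,φ(6)=2,φ(5)=4,φ(3)=2,φ(2)=1,φ(1)=1 ⇒ 30
n=31: 1·31 31·1  φ→[1+30]=31
[q^32] φ(32)=16,φ(16)=8,φ(8)=4,φ(4)=2,φ(2)=1,φ(1)=1 ⇒ 32
n=33: 1·33 3·11 11·3 33·1  φ→[1+2+10+20]=33
n=34: 1·34 2·17 17·2 34·1  φ→[1+1+16+16]=34
n=35: 35·1 7·5 5·7 1·35  φ→[24+6+4+1]=35
d|36:{1,2,3,4,6,9,12,18,36}  Σφ=1+1+2+2+2+6+4+6+12=36
q^37  k|37↦φ(k): 37:36 1:1  a_37=37

29, 30, 31, 32, 33, 34, 35, 36, 37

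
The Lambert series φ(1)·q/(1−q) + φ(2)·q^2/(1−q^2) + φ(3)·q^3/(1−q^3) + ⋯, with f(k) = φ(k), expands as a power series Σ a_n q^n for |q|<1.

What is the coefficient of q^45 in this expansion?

d|45:{1,3,5,9,15,45}  Σφ=1+2+4+6+8+24=45

a_45 = 45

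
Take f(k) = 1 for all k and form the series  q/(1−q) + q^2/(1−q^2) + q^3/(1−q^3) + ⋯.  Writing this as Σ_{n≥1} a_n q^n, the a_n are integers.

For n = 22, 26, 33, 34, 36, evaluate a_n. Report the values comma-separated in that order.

n=22: 1·22 2·11 11·2 22·1  f→[1+1+1+1]=4
n=26: 1·26 2·13 13·2 26·1  f→[1+1+1+1]=4
d|33:{33,11,3,1}  Σf=1+1+1+1=4
[q^34] f(34)=1,f(17)=1,f(2)=1,f(1)=1 ⇒ 4
n=36: 36·1 18·2 12·3 9·4 6·6 4·9 3·12 2·18 1·36  f→[1+1+1+1+1+1+1+1+1]=9

4, 4, 4, 4, 9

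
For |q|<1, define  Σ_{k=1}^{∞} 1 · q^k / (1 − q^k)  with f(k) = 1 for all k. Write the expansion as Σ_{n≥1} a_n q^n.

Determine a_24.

q^24  k|24↦f(k): 1:1 2:1 3:1 4:1 6:1 8:1 12:1 24:1  a_24=8

a_24 = 8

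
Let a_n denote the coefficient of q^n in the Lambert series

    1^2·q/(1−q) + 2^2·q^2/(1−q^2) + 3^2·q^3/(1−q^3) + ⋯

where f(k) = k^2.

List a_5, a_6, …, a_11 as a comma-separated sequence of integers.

26, 50, 50, 85, 91, 130, 122

n=5: 1·5 5·1  f→[1+25]=26
n=6: 6·1 3·2 2·3 1·6  f→[36+9+4+1]=50
d|7:{1,7}  Σf=1+49=50
[q^8] f(1)=1,f(2)=4,f(4)=16,f(8)=64 ⇒ 85
d|9:{1,3,9}  Σf=1+9+81=91
n=10: 1·10 2·5 5·2 10·1  f→[1+4+25+100]=130
[q^11] f(11)=121,f(1)=1 ⇒ 122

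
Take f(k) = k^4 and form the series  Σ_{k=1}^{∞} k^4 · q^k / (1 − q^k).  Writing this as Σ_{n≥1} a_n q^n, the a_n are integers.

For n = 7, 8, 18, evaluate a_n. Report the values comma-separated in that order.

2402, 4369, 112931

n=7: 1·7 7·1  f→[1+2401]=2402
[q^8] f(8)=4096,f(4)=256,f(2)=16,f(1)=1 ⇒ 4369
q^18  k|18↦f(k): 18:104976 9:6561 6:1296 3:81 2:16 1:1  a_18=112931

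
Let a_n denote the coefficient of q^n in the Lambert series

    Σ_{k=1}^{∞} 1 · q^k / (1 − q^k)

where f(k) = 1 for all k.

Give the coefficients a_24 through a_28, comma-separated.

8, 3, 4, 4, 6

n=24: 24·1 12·2 8·3 6·4 4·6 3·8 2·12 1·24  f→[1+1+1+1+1+1+1+1]=8
[q^25] f(1)=1,f(5)=1,f(25)=1 ⇒ 3
d|26:{1,2,13,26}  Σf=1+1+1+1=4
n=27: 27·1 9·3 3·9 1·27  f→[1+1+1+1]=4
q^28  k|28↦f(k): 28:1 14:1 7:1 4:1 2:1 1:1  a_28=6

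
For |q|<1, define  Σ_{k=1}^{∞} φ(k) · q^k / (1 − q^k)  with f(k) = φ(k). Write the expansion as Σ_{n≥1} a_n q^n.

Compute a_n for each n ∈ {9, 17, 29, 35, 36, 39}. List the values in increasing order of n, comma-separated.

[q^9] φ(1)=1,φ(3)=2,φ(9)=6 ⇒ 9
[q^17] φ(1)=1,φ(17)=16 ⇒ 17
[q^29] φ(1)=1,φ(29)=28 ⇒ 29
n=35: 1·35 5·7 7·5 35·1  φ→[1+4+6+24]=35
n=36: 36·1 18·2 12·3 9·4 6·6 4·9 3·12 2·18 1·36  φ→[12+6+4+6+2+2+2+1+1]=36
[q^39] φ(39)=24,φ(13)=12,φ(3)=2,φ(1)=1 ⇒ 39

9, 17, 29, 35, 36, 39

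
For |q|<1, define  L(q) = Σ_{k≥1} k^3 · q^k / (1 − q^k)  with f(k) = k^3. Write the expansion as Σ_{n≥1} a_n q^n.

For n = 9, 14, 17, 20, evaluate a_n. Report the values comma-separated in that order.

[q^9] f(1)=1,f(3)=27,f(9)=729 ⇒ 757
[q^14] f(14)=2744,f(7)=343,f(2)=8,f(1)=1 ⇒ 3096
[q^17] f(1)=1,f(17)=4913 ⇒ 4914
d|20:{1,2,4,5,10,20}  Σf=1+8+64+125+1000+8000=9198

757, 3096, 4914, 9198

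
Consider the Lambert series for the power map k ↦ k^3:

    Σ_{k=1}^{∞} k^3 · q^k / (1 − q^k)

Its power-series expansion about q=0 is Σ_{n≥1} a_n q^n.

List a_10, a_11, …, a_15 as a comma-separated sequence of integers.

q^10  k|10↦f(k): 1:1 2:8 5:125 10:1000  a_10=1134
[q^11] f(11)=1331,f(1)=1 ⇒ 1332
q^12  k|12↦f(k): 1:1 2:8 3:27 4:64 6:216 12:1728  a_12=2044
d|13:{1,13}  Σf=1+2197=2198
[q^14] f(14)=2744,f(7)=343,f(2)=8,f(1)=1 ⇒ 3096
d|15:{15,5,3,1}  Σf=3375+125+27+1=3528

1134, 1332, 2044, 2198, 3096, 3528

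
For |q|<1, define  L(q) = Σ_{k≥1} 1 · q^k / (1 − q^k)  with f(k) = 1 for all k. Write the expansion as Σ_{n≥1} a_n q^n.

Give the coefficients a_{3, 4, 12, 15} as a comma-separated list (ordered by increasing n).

[q^3] f(1)=1,f(3)=1 ⇒ 2
d|4:{1,2,4}  Σf=1+1+1=3
d|12:{12,6,4,3,2,1}  Σf=1+1+1+1+1+1=6
n=15: 1·15 3·5 5·3 15·1  f→[1+1+1+1]=4

2, 3, 6, 4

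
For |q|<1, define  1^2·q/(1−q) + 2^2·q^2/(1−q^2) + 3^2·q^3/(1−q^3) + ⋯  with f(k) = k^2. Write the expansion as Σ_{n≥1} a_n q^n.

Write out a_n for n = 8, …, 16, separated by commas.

85, 91, 130, 122, 210, 170, 250, 260, 341

d|8:{8,4,2,1}  Σf=64+16+4+1=85
[q^9] f(9)=81,f(3)=9,f(1)=1 ⇒ 91
[q^10] f(1)=1,f(2)=4,f(5)=25,f(10)=100 ⇒ 130
n=11: 11·1 1·11  f→[121+1]=122
d|12:{1,2,3,4,6,12}  Σf=1+4+9+16+36+144=210
[q^13] f(1)=1,f(13)=169 ⇒ 170
n=14: 1·14 2·7 7·2 14·1  f→[1+4+49+196]=250
q^15  k|15↦f(k): 1:1 3:9 5:25 15:225  a_15=260
d|16:{16,8,4,2,1}  Σf=256+64+16+4+1=341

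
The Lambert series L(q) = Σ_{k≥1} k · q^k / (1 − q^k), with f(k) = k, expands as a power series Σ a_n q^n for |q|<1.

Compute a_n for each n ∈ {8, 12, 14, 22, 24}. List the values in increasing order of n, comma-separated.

n=8: 8·1 4·2 2·4 1·8  f→[8+4+2+1]=15
d|12:{12,6,4,3,2,1}  Σf=12+6+4+3+2+1=28
q^14  k|14↦f(k): 14:14 7:7 2:2 1:1  a_14=24
d|22:{1,2,11,22}  Σf=1+2+11+22=36
q^24  k|24↦f(k): 1:1 2:2 3:3 4:4 6:6 8:8 12:12 24:24  a_24=60

15, 28, 24, 36, 60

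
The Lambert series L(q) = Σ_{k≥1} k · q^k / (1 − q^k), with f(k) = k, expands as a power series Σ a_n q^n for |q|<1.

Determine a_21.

a_21 = 32

n=21: 1·21 3·7 7·3 21·1  f→[1+3+7+21]=32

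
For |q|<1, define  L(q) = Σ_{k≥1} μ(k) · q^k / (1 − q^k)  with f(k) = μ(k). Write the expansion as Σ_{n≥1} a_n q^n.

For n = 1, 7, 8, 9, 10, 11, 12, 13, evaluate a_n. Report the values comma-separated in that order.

1, 0, 0, 0, 0, 0, 0, 0

d|1:{1}  Σμ=1=1
d|7:{7,1}  Σμ=(-1)+1=0
q^8  k|8↦μ(k): 1:1 2:-1 4:0 8:0  a_8=0
[q^9] μ(9)=0,μ(3)=-1,μ(1)=1 ⇒ 0
n=10: 10·1 5·2 2·5 1·10  μ→[1+(-1)+(-1)+1]=0
n=11: 11·1 1·11  μ→[(-1)+1]=0
n=12: 12·1 6·2 4·3 3·4 2·6 1·12  μ→[0+1+0+(-1)+(-1)+1]=0
d|13:{1,13}  Σμ=1+(-1)=0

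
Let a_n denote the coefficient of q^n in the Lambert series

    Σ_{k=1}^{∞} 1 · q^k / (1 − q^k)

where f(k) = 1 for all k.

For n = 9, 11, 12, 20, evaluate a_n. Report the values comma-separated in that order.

n=9: 1·9 3·3 9·1  f→[1+1+1]=3
n=11: 11·1 1·11  f→[1+1]=2
q^12  k|12↦f(k): 1:1 2:1 3:1 4:1 6:1 12:1  a_12=6
d|20:{1,2,4,5,10,20}  Σf=1+1+1+1+1+1=6

3, 2, 6, 6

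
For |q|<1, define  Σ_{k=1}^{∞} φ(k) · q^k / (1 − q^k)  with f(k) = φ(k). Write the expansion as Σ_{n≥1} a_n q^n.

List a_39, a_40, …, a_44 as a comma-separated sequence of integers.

n=39: 39·1 13·3 3·13 1·39  φ→[24+12+2+1]=39
[q^40] φ(1)=1,φ(2)=1,φ(4)=2,φ(5)=4,φ(8)=4,φ(10)=4,φ(20)=8,φ(40)=16 ⇒ 40
q^41  k|41↦φ(k): 41:40 1:1  a_41=41
d|42:{42,21,14,7,6,3,2,1}  Σφ=12+12+6+6+2+2+1+1=42
d|43:{43,1}  Σφ=42+1=43
[q^44] φ(1)=1,φ(2)=1,φ(4)=2,φ(11)=10,φ(22)=10,φ(44)=20 ⇒ 44

39, 40, 41, 42, 43, 44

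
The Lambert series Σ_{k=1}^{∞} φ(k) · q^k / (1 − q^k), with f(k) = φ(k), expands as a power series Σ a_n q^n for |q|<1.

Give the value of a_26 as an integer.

[q^26] φ(1)=1,φ(2)=1,φ(13)=12,φ(26)=12 ⇒ 26

a_26 = 26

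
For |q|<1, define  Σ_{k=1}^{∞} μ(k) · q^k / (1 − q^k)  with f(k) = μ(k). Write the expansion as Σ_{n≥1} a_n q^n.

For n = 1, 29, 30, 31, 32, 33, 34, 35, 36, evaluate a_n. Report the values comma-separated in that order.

[q^1] μ(1)=1 ⇒ 1
d|29:{1,29}  Σμ=1+(-1)=0
n=30: 30·1 15·2 10·3 6·5 5·6 3·10 2·15 1·30  μ→[(-1)+1+1+1+(-1)+(-1)+(-1)+1]=0
n=31: 31·1 1·31  μ→[(-1)+1]=0
[q^32] μ(32)=0,μ(16)=0,μ(8)=0,μ(4)=0,μ(2)=-1,μ(1)=1 ⇒ 0
n=33: 1·33 3·11 11·3 33·1  μ→[1+(-1)+(-1)+1]=0
n=34: 1·34 2·17 17·2 34·1  μ→[1+(-1)+(-1)+1]=0
d|35:{1,5,7,35}  Σμ=1+(-1)+(-1)+1=0
n=36: 36·1 18·2 12·3 9·4 6·6 4·9 3·12 2·18 1·36  μ→[0+0+0+0+1+0+(-1)+(-1)+1]=0

1, 0, 0, 0, 0, 0, 0, 0, 0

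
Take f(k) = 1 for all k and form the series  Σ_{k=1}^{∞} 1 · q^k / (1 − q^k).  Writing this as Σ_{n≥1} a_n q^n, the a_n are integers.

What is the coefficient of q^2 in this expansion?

[q^2] f(1)=1,f(2)=1 ⇒ 2

a_2 = 2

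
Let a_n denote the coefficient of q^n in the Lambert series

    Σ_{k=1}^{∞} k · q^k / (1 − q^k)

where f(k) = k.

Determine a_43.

q^43  k|43↦f(k): 1:1 43:43  a_43=44

a_43 = 44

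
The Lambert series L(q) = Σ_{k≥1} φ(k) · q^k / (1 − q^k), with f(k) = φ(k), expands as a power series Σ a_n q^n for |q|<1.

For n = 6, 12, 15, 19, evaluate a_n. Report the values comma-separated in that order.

n=6: 1·6 2·3 3·2 6·1  φ→[1+1+2+2]=6
[q^12] φ(1)=1,φ(2)=1,φ(3)=2,φ(4)=2,φ(6)=2,φ(12)=4 ⇒ 12
q^15  k|15↦φ(k): 15:8 5:4 3:2 1:1  a_15=15
d|19:{19,1}  Σφ=18+1=19

6, 12, 15, 19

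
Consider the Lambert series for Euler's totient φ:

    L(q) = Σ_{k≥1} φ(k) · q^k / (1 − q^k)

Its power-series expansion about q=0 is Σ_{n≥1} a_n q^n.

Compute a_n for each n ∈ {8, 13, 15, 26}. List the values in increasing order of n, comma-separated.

[q^8] φ(8)=4,φ(4)=2,φ(2)=1,φ(1)=1 ⇒ 8
[q^13] φ(1)=1,φ(13)=12 ⇒ 13
n=15: 15·1 5·3 3·5 1·15  φ→[8+4+2+1]=15
d|26:{26,13,2,1}  Σφ=12+12+1+1=26

8, 13, 15, 26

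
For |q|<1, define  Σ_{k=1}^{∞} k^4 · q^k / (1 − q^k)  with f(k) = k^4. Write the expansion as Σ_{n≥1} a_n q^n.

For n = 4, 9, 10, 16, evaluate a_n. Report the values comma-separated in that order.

q^4  k|4↦f(k): 1:1 2:16 4:256  a_4=273
q^9  k|9↦f(k): 1:1 3:81 9:6561  a_9=6643
n=10: 10·1 5·2 2·5 1·10  f→[10000+625+16+1]=10642
q^16  k|16↦f(k): 16:65536 8:4096 4:256 2:16 1:1  a_16=69905

273, 6643, 10642, 69905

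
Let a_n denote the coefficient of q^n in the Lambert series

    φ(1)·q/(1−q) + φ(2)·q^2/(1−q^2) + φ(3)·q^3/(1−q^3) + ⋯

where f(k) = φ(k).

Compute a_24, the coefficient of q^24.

q^24  k|24↦φ(k): 1:1 2:1 3:2 4:2 6:2 8:4 12:4 24:8  a_24=24

a_24 = 24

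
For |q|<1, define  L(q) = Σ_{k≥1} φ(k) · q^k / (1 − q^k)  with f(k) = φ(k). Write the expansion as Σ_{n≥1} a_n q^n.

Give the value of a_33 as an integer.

n=33: 33·1 11·3 3·11 1·33  φ→[20+10+2+1]=33

a_33 = 33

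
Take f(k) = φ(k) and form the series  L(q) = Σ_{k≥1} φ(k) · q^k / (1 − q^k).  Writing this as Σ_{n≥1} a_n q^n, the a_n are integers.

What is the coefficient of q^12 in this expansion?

q^12  k|12↦φ(k): 12:4 6:2 4:2 3:2 2:1 1:1  a_12=12

a_12 = 12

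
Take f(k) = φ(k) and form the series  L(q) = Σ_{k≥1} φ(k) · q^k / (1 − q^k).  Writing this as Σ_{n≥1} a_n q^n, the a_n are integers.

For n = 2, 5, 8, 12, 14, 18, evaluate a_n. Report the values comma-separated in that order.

d|2:{2,1}  Σφ=1+1=2
d|5:{5,1}  Σφ=4+1=5
n=8: 8·1 4·2 2·4 1·8  φ→[4+2+1+1]=8
d|12:{12,6,4,3,2,1}  Σφ=4+2+2+2+1+1=12
[q^14] φ(14)=6,φ(7)=6,φ(2)=1,φ(1)=1 ⇒ 14
q^18  k|18↦φ(k): 18:6 9:6 6:2 3:2 2:1 1:1  a_18=18

2, 5, 8, 12, 14, 18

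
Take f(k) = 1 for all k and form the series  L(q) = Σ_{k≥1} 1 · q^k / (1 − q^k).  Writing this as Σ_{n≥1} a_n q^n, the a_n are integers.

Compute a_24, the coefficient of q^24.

a_24 = 8

q^24  k|24↦f(k): 1:1 2:1 3:1 4:1 6:1 8:1 12:1 24:1  a_24=8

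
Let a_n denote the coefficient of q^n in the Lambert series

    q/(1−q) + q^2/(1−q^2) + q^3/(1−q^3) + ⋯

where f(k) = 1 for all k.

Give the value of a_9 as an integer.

[q^9] f(9)=1,f(3)=1,f(1)=1 ⇒ 3

a_9 = 3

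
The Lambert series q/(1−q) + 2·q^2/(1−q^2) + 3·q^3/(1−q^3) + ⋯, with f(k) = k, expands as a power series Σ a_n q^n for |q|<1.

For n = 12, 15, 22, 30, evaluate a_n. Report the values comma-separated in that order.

n=12: 12·1 6·2 4·3 3·4 2·6 1·12  f→[12+6+4+3+2+1]=28
d|15:{15,5,3,1}  Σf=15+5+3+1=24
d|22:{22,11,2,1}  Σf=22+11+2+1=36
n=30: 30·1 15·2 10·3 6·5 5·6 3·10 2·15 1·30  f→[30+15+10+6+5+3+2+1]=72

28, 24, 36, 72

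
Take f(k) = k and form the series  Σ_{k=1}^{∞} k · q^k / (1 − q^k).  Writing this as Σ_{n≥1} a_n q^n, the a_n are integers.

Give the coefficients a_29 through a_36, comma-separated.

30, 72, 32, 63, 48, 54, 48, 91

d|29:{29,1}  Σf=29+1=30
q^30  k|30↦f(k): 1:1 2:2 3:3 5:5 6:6 10:10 15:15 30:30  a_30=72
n=31: 1·31 31·1  f→[1+31]=32
[q^32] f(32)=32,f(16)=16,f(8)=8,f(4)=4,f(2)=2,f(1)=1 ⇒ 63
[q^33] f(33)=33,f(11)=11,f(3)=3,f(1)=1 ⇒ 48
q^34  k|34↦f(k): 34:34 17:17 2:2 1:1  a_34=54
n=35: 35·1 7·5 5·7 1·35  f→[35+7+5+1]=48
n=36: 36·1 18·2 12·3 9·4 6·6 4·9 3·12 2·18 1·36  f→[36+18+12+9+6+4+3+2+1]=91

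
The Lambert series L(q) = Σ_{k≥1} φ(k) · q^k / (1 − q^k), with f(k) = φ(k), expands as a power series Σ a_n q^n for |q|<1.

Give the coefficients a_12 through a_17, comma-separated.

[q^12] φ(1)=1,φ(2)=1,φ(3)=2,φ(4)=2,φ(6)=2,φ(12)=4 ⇒ 12
d|13:{1,13}  Σφ=1+12=13
d|14:{14,7,2,1}  Σφ=6+6+1+1=14
d|15:{1,3,5,15}  Σφ=1+2+4+8=15
d|16:{1,2,4,8,16}  Σφ=1+1+2+4+8=16
q^17  k|17↦φ(k): 1:1 17:16  a_17=17

12, 13, 14, 15, 16, 17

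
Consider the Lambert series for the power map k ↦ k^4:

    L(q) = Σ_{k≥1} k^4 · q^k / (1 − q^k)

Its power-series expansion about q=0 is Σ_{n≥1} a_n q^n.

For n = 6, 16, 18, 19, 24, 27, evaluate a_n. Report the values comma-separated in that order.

1394, 69905, 112931, 130322, 358258, 538084

q^6  k|6↦f(k): 6:1296 3:81 2:16 1:1  a_6=1394
q^16  k|16↦f(k): 16:65536 8:4096 4:256 2:16 1:1  a_16=69905
q^18  k|18↦f(k): 18:104976 9:6561 6:1296 3:81 2:16 1:1  a_18=112931
n=19: 1·19 19·1  f→[1+130321]=130322
q^24  k|24↦f(k): 24:331776 12:20736 8:4096 6:1296 4:256 3:81 2:16 1:1  a_24=358258
[q^27] f(27)=531441,f(9)=6561,f(3)=81,f(1)=1 ⇒ 538084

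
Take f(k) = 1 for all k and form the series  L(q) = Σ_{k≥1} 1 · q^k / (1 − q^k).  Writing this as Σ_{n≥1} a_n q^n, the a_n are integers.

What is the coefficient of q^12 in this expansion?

a_12 = 6

q^12  k|12↦f(k): 12:1 6:1 4:1 3:1 2:1 1:1  a_12=6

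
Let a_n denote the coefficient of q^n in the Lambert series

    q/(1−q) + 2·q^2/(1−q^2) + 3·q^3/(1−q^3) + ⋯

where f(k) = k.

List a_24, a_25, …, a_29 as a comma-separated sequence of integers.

d|24:{1,2,3,4,6,8,12,24}  Σf=1+2+3+4+6+8+12+24=60
d|25:{25,5,1}  Σf=25+5+1=31
[q^26] f(1)=1,f(2)=2,f(13)=13,f(26)=26 ⇒ 42
n=27: 27·1 9·3 3·9 1·27  f→[27+9+3+1]=40
[q^28] f(1)=1,f(2)=2,f(4)=4,f(7)=7,f(14)=14,f(28)=28 ⇒ 56
d|29:{1,29}  Σf=1+29=30

60, 31, 42, 40, 56, 30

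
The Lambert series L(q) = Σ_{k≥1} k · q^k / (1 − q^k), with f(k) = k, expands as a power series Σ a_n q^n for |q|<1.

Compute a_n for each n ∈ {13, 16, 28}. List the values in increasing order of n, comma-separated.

d|13:{1,13}  Σf=1+13=14
q^16  k|16↦f(k): 16:16 8:8 4:4 2:2 1:1  a_16=31
d|28:{28,14,7,4,2,1}  Σf=28+14+7+4+2+1=56

14, 31, 56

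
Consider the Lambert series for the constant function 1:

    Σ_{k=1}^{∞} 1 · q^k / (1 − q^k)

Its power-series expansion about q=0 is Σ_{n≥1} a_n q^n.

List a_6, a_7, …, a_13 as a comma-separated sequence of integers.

4, 2, 4, 3, 4, 2, 6, 2

[q^6] f(6)=1,f(3)=1,f(2)=1,f(1)=1 ⇒ 4
q^7  k|7↦f(k): 1:1 7:1  a_7=2
q^8  k|8↦f(k): 8:1 4:1 2:1 1:1  a_8=4
d|9:{1,3,9}  Σf=1+1+1=3
d|10:{1,2,5,10}  Σf=1+1+1+1=4
[q^11] f(11)=1,f(1)=1 ⇒ 2
q^12  k|12↦f(k): 1:1 2:1 3:1 4:1 6:1 12:1  a_12=6
q^13  k|13↦f(k): 13:1 1:1  a_13=2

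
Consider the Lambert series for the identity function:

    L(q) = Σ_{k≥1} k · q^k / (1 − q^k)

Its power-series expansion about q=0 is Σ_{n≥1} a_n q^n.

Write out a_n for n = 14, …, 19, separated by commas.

24, 24, 31, 18, 39, 20

d|14:{1,2,7,14}  Σf=1+2+7+14=24
q^15  k|15↦f(k): 1:1 3:3 5:5 15:15  a_15=24
n=16: 1·16 2·8 4·4 8·2 16·1  f→[1+2+4+8+16]=31
q^17  k|17↦f(k): 1:1 17:17  a_17=18
q^18  k|18↦f(k): 18:18 9:9 6:6 3:3 2:2 1:1  a_18=39
n=19: 1·19 19·1  f→[1+19]=20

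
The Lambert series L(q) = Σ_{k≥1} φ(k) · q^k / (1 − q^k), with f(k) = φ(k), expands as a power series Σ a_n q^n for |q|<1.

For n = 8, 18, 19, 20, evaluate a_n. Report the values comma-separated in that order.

n=8: 8·1 4·2 2·4 1·8  φ→[4+2+1+1]=8
n=18: 1·18 2·9 3·6 6·3 9·2 18·1  φ→[1+1+2+2+6+6]=18
d|19:{19,1}  Σφ=18+1=19
q^20  k|20↦φ(k): 1:1 2:1 4:2 5:4 10:4 20:8  a_20=20

8, 18, 19, 20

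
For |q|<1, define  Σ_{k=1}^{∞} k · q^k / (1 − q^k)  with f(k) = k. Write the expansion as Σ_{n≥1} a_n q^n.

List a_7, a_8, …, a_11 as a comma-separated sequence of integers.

d|7:{1,7}  Σf=1+7=8
n=8: 1·8 2·4 4·2 8·1  f→[1+2+4+8]=15
[q^9] f(1)=1,f(3)=3,f(9)=9 ⇒ 13
q^10  k|10↦f(k): 1:1 2:2 5:5 10:10  a_10=18
[q^11] f(1)=1,f(11)=11 ⇒ 12

8, 15, 13, 18, 12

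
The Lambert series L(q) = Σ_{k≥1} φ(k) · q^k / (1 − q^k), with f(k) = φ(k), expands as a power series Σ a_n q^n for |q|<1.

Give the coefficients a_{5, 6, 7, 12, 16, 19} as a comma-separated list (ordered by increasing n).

[q^5] φ(5)=4,φ(1)=1 ⇒ 5
d|6:{6,3,2,1}  Σφ=2+2+1+1=6
[q^7] φ(7)=6,φ(1)=1 ⇒ 7
q^12  k|12↦φ(k): 1:1 2:1 3:2 4:2 6:2 12:4  a_12=12
[q^16] φ(16)=8,φ(8)=4,φ(4)=2,φ(2)=1,φ(1)=1 ⇒ 16
[q^19] φ(19)=18,φ(1)=1 ⇒ 19

5, 6, 7, 12, 16, 19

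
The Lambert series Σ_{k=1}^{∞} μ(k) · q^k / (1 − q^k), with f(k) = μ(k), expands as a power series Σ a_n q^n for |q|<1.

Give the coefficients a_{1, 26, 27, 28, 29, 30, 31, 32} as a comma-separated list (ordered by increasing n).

q^1  k|1↦μ(k): 1:1  a_1=1
n=26: 26·1 13·2 2·13 1·26  μ→[1+(-1)+(-1)+1]=0
[q^27] μ(1)=1,μ(3)=-1,μ(9)=0,μ(27)=0 ⇒ 0
q^28  k|28↦μ(k): 28:0 14:1 7:-1 4:0 2:-1 1:1  a_28=0
[q^29] μ(1)=1,μ(29)=-1 ⇒ 0
[q^30] μ(30)=-1,μ(15)=1,μ(10)=1,μ(6)=1,μ(5)=-1,μ(3)=-1,μ(2)=-1,μ(1)=1 ⇒ 0
q^31  k|31↦μ(k): 1:1 31:-1  a_31=0
d|32:{32,16,8,4,2,1}  Σμ=0+0+0+0+(-1)+1=0

1, 0, 0, 0, 0, 0, 0, 0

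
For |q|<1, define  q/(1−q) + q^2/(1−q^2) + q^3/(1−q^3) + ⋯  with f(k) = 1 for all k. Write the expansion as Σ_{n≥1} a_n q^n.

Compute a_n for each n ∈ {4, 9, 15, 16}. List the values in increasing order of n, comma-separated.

[q^4] f(4)=1,f(2)=1,f(1)=1 ⇒ 3
q^9  k|9↦f(k): 9:1 3:1 1:1  a_9=3
[q^15] f(1)=1,f(3)=1,f(5)=1,f(15)=1 ⇒ 4
[q^16] f(16)=1,f(8)=1,f(4)=1,f(2)=1,f(1)=1 ⇒ 5

3, 3, 4, 5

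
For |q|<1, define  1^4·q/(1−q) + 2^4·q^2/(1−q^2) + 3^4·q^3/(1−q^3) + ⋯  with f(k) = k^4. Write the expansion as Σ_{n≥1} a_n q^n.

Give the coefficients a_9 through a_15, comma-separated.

d|9:{1,3,9}  Σf=1+81+6561=6643
d|10:{10,5,2,1}  Σf=10000+625+16+1=10642
q^11  k|11↦f(k): 1:1 11:14641  a_11=14642
n=12: 1·12 2·6 3·4 4·3 6·2 12·1  f→[1+16+81+256+1296+20736]=22386
[q^13] f(13)=28561,f(1)=1 ⇒ 28562
[q^14] f(14)=38416,f(7)=2401,f(2)=16,f(1)=1 ⇒ 40834
[q^15] f(15)=50625,f(5)=625,f(3)=81,f(1)=1 ⇒ 51332

6643, 10642, 14642, 22386, 28562, 40834, 51332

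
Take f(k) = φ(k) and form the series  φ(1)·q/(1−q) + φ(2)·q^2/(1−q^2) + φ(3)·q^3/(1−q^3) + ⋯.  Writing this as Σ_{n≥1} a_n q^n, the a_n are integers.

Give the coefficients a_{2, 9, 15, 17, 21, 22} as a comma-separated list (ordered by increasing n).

d|2:{1,2}  Σφ=1+1=2
[q^9] φ(9)=6,φ(3)=2,φ(1)=1 ⇒ 9
[q^15] φ(15)=8,φ(5)=4,φ(3)=2,φ(1)=1 ⇒ 15
n=17: 1·17 17·1  φ→[1+16]=17
q^21  k|21↦φ(k): 21:12 7:6 3:2 1:1  a_21=21
[q^22] φ(1)=1,φ(2)=1,φ(11)=10,φ(22)=10 ⇒ 22

2, 9, 15, 17, 21, 22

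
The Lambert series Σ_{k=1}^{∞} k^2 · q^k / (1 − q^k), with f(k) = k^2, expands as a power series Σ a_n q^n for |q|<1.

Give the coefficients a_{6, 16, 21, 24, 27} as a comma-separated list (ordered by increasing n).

q^6  k|6↦f(k): 1:1 2:4 3:9 6:36  a_6=50
d|16:{1,2,4,8,16}  Σf=1+4+16+64+256=341
[q^21] f(1)=1,f(3)=9,f(7)=49,f(21)=441 ⇒ 500
[q^24] f(1)=1,f(2)=4,f(3)=9,f(4)=16,f(6)=36,f(8)=64,f(12)=144,f(24)=576 ⇒ 850
n=27: 27·1 9·3 3·9 1·27  f→[729+81+9+1]=820

50, 341, 500, 850, 820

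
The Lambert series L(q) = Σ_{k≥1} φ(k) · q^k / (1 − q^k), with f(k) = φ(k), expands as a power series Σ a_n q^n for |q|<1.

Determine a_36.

n=36: 1·36 2·18 3·12 4·9 6·6 9·4 12·3 18·2 36·1  φ→[1+1+2+2+2+6+4+6+12]=36

a_36 = 36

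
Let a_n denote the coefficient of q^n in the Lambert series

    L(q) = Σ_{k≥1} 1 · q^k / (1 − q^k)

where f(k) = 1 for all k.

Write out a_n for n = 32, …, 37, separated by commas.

6, 4, 4, 4, 9, 2

n=32: 32·1 16·2 8·4 4·8 2·16 1·32  f→[1+1+1+1+1+1]=6
q^33  k|33↦f(k): 33:1 11:1 3:1 1:1  a_33=4
n=34: 34·1 17·2 2·17 1·34  f→[1+1+1+1]=4
q^35  k|35↦f(k): 35:1 7:1 5:1 1:1  a_35=4
d|36:{36,18,12,9,6,4,3,2,1}  Σf=1+1+1+1+1+1+1+1+1=9
q^37  k|37↦f(k): 1:1 37:1  a_37=2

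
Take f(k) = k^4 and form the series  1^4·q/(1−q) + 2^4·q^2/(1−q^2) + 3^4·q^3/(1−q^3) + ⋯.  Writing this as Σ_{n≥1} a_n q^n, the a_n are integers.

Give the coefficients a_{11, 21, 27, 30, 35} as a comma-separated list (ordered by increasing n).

d|11:{1,11}  Σf=1+14641=14642
[q^21] f(21)=194481,f(7)=2401,f(3)=81,f(1)=1 ⇒ 196964
d|27:{1,3,9,27}  Σf=1+81+6561+531441=538084
d|30:{30,15,10,6,5,3,2,1}  Σf=810000+50625+10000+1296+625+81+16+1=872644
q^35  k|35↦f(k): 1:1 5:625 7:2401 35:1500625  a_35=1503652

14642, 196964, 538084, 872644, 1503652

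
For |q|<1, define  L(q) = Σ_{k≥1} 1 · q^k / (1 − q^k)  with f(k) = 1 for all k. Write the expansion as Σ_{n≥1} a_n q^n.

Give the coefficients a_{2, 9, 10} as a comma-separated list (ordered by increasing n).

d|2:{1,2}  Σf=1+1=2
[q^9] f(9)=1,f(3)=1,f(1)=1 ⇒ 3
[q^10] f(10)=1,f(5)=1,f(2)=1,f(1)=1 ⇒ 4

2, 3, 4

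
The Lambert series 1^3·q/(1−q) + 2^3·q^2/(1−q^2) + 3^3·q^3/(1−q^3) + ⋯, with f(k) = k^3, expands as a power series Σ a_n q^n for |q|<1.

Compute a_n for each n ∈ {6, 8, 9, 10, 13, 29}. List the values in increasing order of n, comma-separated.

252, 585, 757, 1134, 2198, 24390

d|6:{6,3,2,1}  Σf=216+27+8+1=252
n=8: 8·1 4·2 2·4 1·8  f→[512+64+8+1]=585
q^9  k|9↦f(k): 9:729 3:27 1:1  a_9=757
n=10: 1·10 2·5 5·2 10·1  f→[1+8+125+1000]=1134
[q^13] f(1)=1,f(13)=2197 ⇒ 2198
d|29:{29,1}  Σf=24389+1=24390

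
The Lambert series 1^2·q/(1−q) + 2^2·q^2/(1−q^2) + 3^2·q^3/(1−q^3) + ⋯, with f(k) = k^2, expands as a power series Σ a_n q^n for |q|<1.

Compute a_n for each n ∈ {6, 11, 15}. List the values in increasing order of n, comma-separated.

50, 122, 260

n=6: 6·1 3·2 2·3 1·6  f→[36+9+4+1]=50
q^11  k|11↦f(k): 11:121 1:1  a_11=122
d|15:{1,3,5,15}  Σf=1+9+25+225=260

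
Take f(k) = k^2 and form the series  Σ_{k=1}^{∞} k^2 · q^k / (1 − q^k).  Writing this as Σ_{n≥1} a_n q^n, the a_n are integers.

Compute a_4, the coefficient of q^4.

a_4 = 21

q^4  k|4↦f(k): 1:1 2:4 4:16  a_4=21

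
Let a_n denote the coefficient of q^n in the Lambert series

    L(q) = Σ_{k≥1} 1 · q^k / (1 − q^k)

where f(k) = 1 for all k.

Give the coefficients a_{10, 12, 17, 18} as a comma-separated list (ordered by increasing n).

4, 6, 2, 6

q^10  k|10↦f(k): 10:1 5:1 2:1 1:1  a_10=4
[q^12] f(12)=1,f(6)=1,f(4)=1,f(3)=1,f(2)=1,f(1)=1 ⇒ 6
[q^17] f(17)=1,f(1)=1 ⇒ 2
n=18: 18·1 9·2 6·3 3·6 2·9 1·18  f→[1+1+1+1+1+1]=6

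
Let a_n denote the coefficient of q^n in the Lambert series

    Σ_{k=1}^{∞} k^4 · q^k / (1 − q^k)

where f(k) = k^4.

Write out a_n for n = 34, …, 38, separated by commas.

q^34  k|34↦f(k): 1:1 2:16 17:83521 34:1336336  a_34=1419874
q^35  k|35↦f(k): 1:1 5:625 7:2401 35:1500625  a_35=1503652
q^36  k|36↦f(k): 1:1 2:16 3:81 4:256 6:1296 9:6561 12:20736 18:104976 36:1679616  a_36=1813539
n=37: 37·1 1·37  f→[1874161+1]=1874162
d|38:{38,19,2,1}  Σf=2085136+130321+16+1=2215474

1419874, 1503652, 1813539, 1874162, 2215474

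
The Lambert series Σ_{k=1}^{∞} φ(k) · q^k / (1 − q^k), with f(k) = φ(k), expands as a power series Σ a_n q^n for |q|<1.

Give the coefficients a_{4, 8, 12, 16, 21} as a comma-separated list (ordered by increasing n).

q^4  k|4↦φ(k): 1:1 2:1 4:2  a_4=4
q^8  k|8↦φ(k): 8:4 4:2 2:1 1:1  a_8=8
q^12  k|12↦φ(k): 1:1 2:1 3:2 4:2 6:2 12:4  a_12=12
[q^16] φ(1)=1,φ(2)=1,φ(4)=2,φ(8)=4,φ(16)=8 ⇒ 16
q^21  k|21↦φ(k): 21:12 7:6 3:2 1:1  a_21=21

4, 8, 12, 16, 21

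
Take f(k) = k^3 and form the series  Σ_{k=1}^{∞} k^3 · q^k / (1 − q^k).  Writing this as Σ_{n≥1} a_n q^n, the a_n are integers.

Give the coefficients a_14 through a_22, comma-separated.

d|14:{1,2,7,14}  Σf=1+8+343+2744=3096
n=15: 1·15 3·5 5·3 15·1  f→[1+27+125+3375]=3528
n=16: 1·16 2·8 4·4 8·2 16·1  f→[1+8+64+512+4096]=4681
d|17:{1,17}  Σf=1+4913=4914
n=18: 1·18 2·9 3·6 6·3 9·2 18·1  f→[1+8+27+216+729+5832]=6813
q^19  k|19↦f(k): 1:1 19:6859  a_19=6860
q^20  k|20↦f(k): 20:8000 10:1000 5:125 4:64 2:8 1:1  a_20=9198
d|21:{1,3,7,21}  Σf=1+27+343+9261=9632
[q^22] f(22)=10648,f(11)=1331,f(2)=8,f(1)=1 ⇒ 11988

3096, 3528, 4681, 4914, 6813, 6860, 9198, 9632, 11988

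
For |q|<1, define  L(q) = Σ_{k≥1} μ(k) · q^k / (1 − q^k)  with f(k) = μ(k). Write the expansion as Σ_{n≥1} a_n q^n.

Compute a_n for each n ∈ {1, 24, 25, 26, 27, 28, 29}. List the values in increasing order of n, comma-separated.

1, 0, 0, 0, 0, 0, 0

n=1: 1·1  μ→[1]=1
n=24: 1·24 2·12 3·8 4·6 6·4 8·3 12·2 24·1  μ→[1+(-1)+(-1)+0+1+0+0+0]=0
n=25: 1·25 5·5 25·1  μ→[1+(-1)+0]=0
q^26  k|26↦μ(k): 26:1 13:-1 2:-1 1:1  a_26=0
n=27: 27·1 9·3 3·9 1·27  μ→[0+0+(-1)+1]=0
d|28:{1,2,4,7,14,28}  Σμ=1+(-1)+0+(-1)+1+0=0
[q^29] μ(1)=1,μ(29)=-1 ⇒ 0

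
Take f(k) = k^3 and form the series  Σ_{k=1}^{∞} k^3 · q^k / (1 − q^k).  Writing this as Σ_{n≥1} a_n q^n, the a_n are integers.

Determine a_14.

d|14:{14,7,2,1}  Σf=2744+343+8+1=3096

a_14 = 3096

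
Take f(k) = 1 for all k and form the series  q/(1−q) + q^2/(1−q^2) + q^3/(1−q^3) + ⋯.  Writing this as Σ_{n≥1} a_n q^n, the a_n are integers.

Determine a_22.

d|22:{22,11,2,1}  Σf=1+1+1+1=4

a_22 = 4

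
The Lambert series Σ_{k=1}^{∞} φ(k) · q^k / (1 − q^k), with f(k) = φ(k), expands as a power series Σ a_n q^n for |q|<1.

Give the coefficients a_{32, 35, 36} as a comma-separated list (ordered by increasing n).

n=32: 32·1 16·2 8·4 4·8 2·16 1·32  φ→[16+8+4+2+1+1]=32
q^35  k|35↦φ(k): 1:1 5:4 7:6 35:24  a_35=35
d|36:{1,2,3,4,6,9,12,18,36}  Σφ=1+1+2+2+2+6+4+6+12=36

32, 35, 36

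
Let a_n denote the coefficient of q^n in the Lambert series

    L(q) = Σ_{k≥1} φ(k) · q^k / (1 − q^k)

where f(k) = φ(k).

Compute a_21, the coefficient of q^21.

q^21  k|21↦φ(k): 21:12 7:6 3:2 1:1  a_21=21

a_21 = 21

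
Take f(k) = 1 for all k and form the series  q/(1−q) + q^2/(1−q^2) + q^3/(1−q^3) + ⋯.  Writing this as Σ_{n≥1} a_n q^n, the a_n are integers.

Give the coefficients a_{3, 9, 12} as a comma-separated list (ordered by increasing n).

d|3:{3,1}  Σf=1+1=2
d|9:{9,3,1}  Σf=1+1+1=3
[q^12] f(12)=1,f(6)=1,f(4)=1,f(3)=1,f(2)=1,f(1)=1 ⇒ 6

2, 3, 6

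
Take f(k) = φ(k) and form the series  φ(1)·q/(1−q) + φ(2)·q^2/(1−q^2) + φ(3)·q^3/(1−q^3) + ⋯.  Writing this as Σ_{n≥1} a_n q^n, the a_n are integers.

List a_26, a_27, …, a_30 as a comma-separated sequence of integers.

q^26  k|26↦φ(k): 1:1 2:1 13:12 26:12  a_26=26
n=27: 1·27 3·9 9·3 27·1  φ→[1+2+6+18]=27
[q^28] φ(1)=1,φ(2)=1,φ(4)=2,φ(7)=6,φ(14)=6,φ(28)=12 ⇒ 28
q^29  k|29↦φ(k): 1:1 29:28  a_29=29
[q^30] φ(1)=1,φ(2)=1,φ(3)=2,φ(5)=4,φ(6)=2,φ(10)=4,φ(15)=8,φ(30)=8 ⇒ 30

26, 27, 28, 29, 30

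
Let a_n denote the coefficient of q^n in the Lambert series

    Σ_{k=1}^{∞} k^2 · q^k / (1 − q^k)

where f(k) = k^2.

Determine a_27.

a_27 = 820

n=27: 1·27 3·9 9·3 27·1  f→[1+9+81+729]=820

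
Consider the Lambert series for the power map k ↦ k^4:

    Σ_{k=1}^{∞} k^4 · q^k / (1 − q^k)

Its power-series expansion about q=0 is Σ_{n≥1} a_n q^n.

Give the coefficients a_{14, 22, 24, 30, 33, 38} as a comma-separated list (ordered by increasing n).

q^14  k|14↦f(k): 14:38416 7:2401 2:16 1:1  a_14=40834
d|22:{1,2,11,22}  Σf=1+16+14641+234256=248914
q^24  k|24↦f(k): 24:331776 12:20736 8:4096 6:1296 4:256 3:81 2:16 1:1  a_24=358258
d|30:{1,2,3,5,6,10,15,30}  Σf=1+16+81+625+1296+10000+50625+810000=872644
n=33: 1·33 3·11 11·3 33·1  f→[1+81+14641+1185921]=1200644
q^38  k|38↦f(k): 38:2085136 19:130321 2:16 1:1  a_38=2215474

40834, 248914, 358258, 872644, 1200644, 2215474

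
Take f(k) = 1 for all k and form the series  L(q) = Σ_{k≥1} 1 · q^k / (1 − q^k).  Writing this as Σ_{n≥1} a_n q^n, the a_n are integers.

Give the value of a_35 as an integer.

[q^35] f(35)=1,f(7)=1,f(5)=1,f(1)=1 ⇒ 4

a_35 = 4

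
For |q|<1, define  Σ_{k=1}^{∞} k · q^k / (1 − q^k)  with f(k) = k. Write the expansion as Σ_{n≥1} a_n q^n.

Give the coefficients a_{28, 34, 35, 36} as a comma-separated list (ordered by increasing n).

56, 54, 48, 91

d|28:{1,2,4,7,14,28}  Σf=1+2+4+7+14+28=56
d|34:{1,2,17,34}  Σf=1+2+17+34=54
q^35  k|35↦f(k): 35:35 7:7 5:5 1:1  a_35=48
d|36:{36,18,12,9,6,4,3,2,1}  Σf=36+18+12+9+6+4+3+2+1=91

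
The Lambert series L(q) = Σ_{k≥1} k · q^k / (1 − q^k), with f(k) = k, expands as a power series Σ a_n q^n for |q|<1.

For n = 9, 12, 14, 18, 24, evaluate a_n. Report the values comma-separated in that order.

q^9  k|9↦f(k): 9:9 3:3 1:1  a_9=13
[q^12] f(1)=1,f(2)=2,f(3)=3,f(4)=4,f(6)=6,f(12)=12 ⇒ 28
n=14: 14·1 7·2 2·7 1·14  f→[14+7+2+1]=24
q^18  k|18↦f(k): 1:1 2:2 3:3 6:6 9:9 18:18  a_18=39
n=24: 1·24 2·12 3·8 4·6 6·4 8·3 12·2 24·1  f→[1+2+3+4+6+8+12+24]=60

13, 28, 24, 39, 60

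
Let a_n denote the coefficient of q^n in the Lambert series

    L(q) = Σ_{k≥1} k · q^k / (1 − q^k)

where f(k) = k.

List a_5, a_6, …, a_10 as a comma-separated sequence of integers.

q^5  k|5↦f(k): 1:1 5:5  a_5=6
n=6: 6·1 3·2 2·3 1·6  f→[6+3+2+1]=12
d|7:{7,1}  Σf=7+1=8
q^8  k|8↦f(k): 8:8 4:4 2:2 1:1  a_8=15
[q^9] f(1)=1,f(3)=3,f(9)=9 ⇒ 13
q^10  k|10↦f(k): 1:1 2:2 5:5 10:10  a_10=18

6, 12, 8, 15, 13, 18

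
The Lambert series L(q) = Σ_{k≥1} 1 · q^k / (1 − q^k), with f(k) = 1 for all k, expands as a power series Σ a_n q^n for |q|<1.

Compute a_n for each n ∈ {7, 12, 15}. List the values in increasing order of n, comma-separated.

[q^7] f(7)=1,f(1)=1 ⇒ 2
q^12  k|12↦f(k): 1:1 2:1 3:1 4:1 6:1 12:1  a_12=6
d|15:{15,5,3,1}  Σf=1+1+1+1=4

2, 6, 4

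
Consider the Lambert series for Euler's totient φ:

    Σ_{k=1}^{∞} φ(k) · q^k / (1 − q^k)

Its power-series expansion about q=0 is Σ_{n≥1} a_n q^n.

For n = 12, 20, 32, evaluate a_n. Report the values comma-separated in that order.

q^12  k|12↦φ(k): 1:1 2:1 3:2 4:2 6:2 12:4  a_12=12
[q^20] φ(1)=1,φ(2)=1,φ(4)=2,φ(5)=4,φ(10)=4,φ(20)=8 ⇒ 20
d|32:{1,2,4,8,16,32}  Σφ=1+1+2+4+8+16=32

12, 20, 32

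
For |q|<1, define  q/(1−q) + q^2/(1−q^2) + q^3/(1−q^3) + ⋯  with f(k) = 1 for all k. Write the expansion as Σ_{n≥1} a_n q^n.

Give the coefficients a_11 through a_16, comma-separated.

2, 6, 2, 4, 4, 5

d|11:{11,1}  Σf=1+1=2
q^12  k|12↦f(k): 1:1 2:1 3:1 4:1 6:1 12:1  a_12=6
n=13: 1·13 13·1  f→[1+1]=2
[q^14] f(1)=1,f(2)=1,f(7)=1,f(14)=1 ⇒ 4
q^15  k|15↦f(k): 1:1 3:1 5:1 15:1  a_15=4
n=16: 1·16 2·8 4·4 8·2 16·1  f→[1+1+1+1+1]=5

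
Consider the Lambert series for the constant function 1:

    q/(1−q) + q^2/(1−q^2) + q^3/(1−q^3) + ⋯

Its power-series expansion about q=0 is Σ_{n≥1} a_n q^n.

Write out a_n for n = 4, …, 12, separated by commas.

3, 2, 4, 2, 4, 3, 4, 2, 6

q^4  k|4↦f(k): 1:1 2:1 4:1  a_4=3
[q^5] f(5)=1,f(1)=1 ⇒ 2
[q^6] f(6)=1,f(3)=1,f(2)=1,f(1)=1 ⇒ 4
d|7:{7,1}  Σf=1+1=2
d|8:{1,2,4,8}  Σf=1+1+1+1=4
q^9  k|9↦f(k): 9:1 3:1 1:1  a_9=3
d|10:{10,5,2,1}  Σf=1+1+1+1=4
[q^11] f(1)=1,f(11)=1 ⇒ 2
d|12:{12,6,4,3,2,1}  Σf=1+1+1+1+1+1=6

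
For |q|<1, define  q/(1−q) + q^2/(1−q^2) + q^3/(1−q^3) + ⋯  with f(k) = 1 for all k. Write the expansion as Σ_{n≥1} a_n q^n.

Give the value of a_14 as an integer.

a_14 = 4

n=14: 14·1 7·2 2·7 1·14  f→[1+1+1+1]=4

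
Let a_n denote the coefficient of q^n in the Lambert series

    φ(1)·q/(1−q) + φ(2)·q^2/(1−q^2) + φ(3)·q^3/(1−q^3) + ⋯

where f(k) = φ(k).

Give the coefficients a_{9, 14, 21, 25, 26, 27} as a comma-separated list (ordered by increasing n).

n=9: 9·1 3·3 1·9  φ→[6+2+1]=9
n=14: 1·14 2·7 7·2 14·1  φ→[1+1+6+6]=14
q^21  k|21↦φ(k): 21:12 7:6 3:2 1:1  a_21=21
q^25  k|25↦φ(k): 25:20 5:4 1:1  a_25=25
n=26: 26·1 13·2 2·13 1·26  φ→[12+12+1+1]=26
q^27  k|27↦φ(k): 27:18 9:6 3:2 1:1  a_27=27

9, 14, 21, 25, 26, 27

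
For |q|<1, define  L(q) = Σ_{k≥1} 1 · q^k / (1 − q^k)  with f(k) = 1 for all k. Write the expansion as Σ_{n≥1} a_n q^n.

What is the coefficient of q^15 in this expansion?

a_15 = 4

q^15  k|15↦f(k): 1:1 3:1 5:1 15:1  a_15=4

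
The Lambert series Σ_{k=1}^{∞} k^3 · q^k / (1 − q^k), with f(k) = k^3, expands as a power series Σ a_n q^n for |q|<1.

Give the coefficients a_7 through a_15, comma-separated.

d|7:{7,1}  Σf=343+1=344
q^8  k|8↦f(k): 8:512 4:64 2:8 1:1  a_8=585
q^9  k|9↦f(k): 9:729 3:27 1:1  a_9=757
n=10: 10·1 5·2 2·5 1·10  f→[1000+125+8+1]=1134
d|11:{1,11}  Σf=1+1331=1332
d|12:{12,6,4,3,2,1}  Σf=1728+216+64+27+8+1=2044
d|13:{1,13}  Σf=1+2197=2198
n=14: 1·14 2·7 7·2 14·1  f→[1+8+343+2744]=3096
q^15  k|15↦f(k): 1:1 3:27 5:125 15:3375  a_15=3528

344, 585, 757, 1134, 1332, 2044, 2198, 3096, 3528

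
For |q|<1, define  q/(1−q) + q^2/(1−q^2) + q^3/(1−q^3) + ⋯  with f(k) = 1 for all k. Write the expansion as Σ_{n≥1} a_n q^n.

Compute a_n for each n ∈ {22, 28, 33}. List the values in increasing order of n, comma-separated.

4, 6, 4

[q^22] f(22)=1,f(11)=1,f(2)=1,f(1)=1 ⇒ 4
d|28:{1,2,4,7,14,28}  Σf=1+1+1+1+1+1=6
n=33: 33·1 11·3 3·11 1·33  f→[1+1+1+1]=4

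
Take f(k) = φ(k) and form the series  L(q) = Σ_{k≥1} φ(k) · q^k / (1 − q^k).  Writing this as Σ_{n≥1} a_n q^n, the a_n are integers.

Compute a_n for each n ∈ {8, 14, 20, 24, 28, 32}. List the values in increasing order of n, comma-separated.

d|8:{1,2,4,8}  Σφ=1+1+2+4=8
n=14: 1·14 2·7 7·2 14·1  φ→[1+1+6+6]=14
n=20: 20·1 10·2 5·4 4·5 2·10 1·20  φ→[8+4+4+2+1+1]=20
[q^24] φ(1)=1,φ(2)=1,φ(3)=2,φ(4)=2,φ(6)=2,φ(8)=4,φ(12)=4,φ(24)=8 ⇒ 24
[q^28] φ(28)=12,φ(14)=6,φ(7)=6,φ(4)=2,φ(2)=1,φ(1)=1 ⇒ 28
n=32: 32·1 16·2 8·4 4·8 2·16 1·32  φ→[16+8+4+2+1+1]=32

8, 14, 20, 24, 28, 32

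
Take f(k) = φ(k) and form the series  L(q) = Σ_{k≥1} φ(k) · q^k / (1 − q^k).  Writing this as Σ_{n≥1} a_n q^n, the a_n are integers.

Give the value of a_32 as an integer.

[q^32] φ(32)=16,φ(16)=8,φ(8)=4,φ(4)=2,φ(2)=1,φ(1)=1 ⇒ 32

a_32 = 32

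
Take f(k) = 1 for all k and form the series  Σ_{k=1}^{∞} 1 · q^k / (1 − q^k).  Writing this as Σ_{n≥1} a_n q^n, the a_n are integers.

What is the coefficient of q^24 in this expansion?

[q^24] f(24)=1,f(12)=1,f(8)=1,f(6)=1,f(4)=1,f(3)=1,f(2)=1,f(1)=1 ⇒ 8

a_24 = 8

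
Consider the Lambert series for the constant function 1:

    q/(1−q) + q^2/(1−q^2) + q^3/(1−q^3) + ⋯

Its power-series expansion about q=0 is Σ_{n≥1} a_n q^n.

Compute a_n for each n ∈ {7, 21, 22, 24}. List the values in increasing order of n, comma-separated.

2, 4, 4, 8

d|7:{1,7}  Σf=1+1=2
q^21  k|21↦f(k): 1:1 3:1 7:1 21:1  a_21=4
d|22:{1,2,11,22}  Σf=1+1+1+1=4
q^24  k|24↦f(k): 1:1 2:1 3:1 4:1 6:1 8:1 12:1 24:1  a_24=8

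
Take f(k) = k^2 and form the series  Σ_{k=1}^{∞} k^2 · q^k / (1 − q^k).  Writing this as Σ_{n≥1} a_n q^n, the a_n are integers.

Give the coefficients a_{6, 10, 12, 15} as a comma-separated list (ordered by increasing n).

n=6: 6·1 3·2 2·3 1·6  f→[36+9+4+1]=50
n=10: 1·10 2·5 5·2 10·1  f→[1+4+25+100]=130
n=12: 1·12 2·6 3·4 4·3 6·2 12·1  f→[1+4+9+16+36+144]=210
[q^15] f(15)=225,f(5)=25,f(3)=9,f(1)=1 ⇒ 260

50, 130, 210, 260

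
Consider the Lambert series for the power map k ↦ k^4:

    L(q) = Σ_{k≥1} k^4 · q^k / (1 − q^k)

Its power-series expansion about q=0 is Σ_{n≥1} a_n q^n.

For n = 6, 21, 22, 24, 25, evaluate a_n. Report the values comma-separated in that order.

q^6  k|6↦f(k): 6:1296 3:81 2:16 1:1  a_6=1394
[q^21] f(1)=1,f(3)=81,f(7)=2401,f(21)=194481 ⇒ 196964
n=22: 22·1 11·2 2·11 1·22  f→[234256+14641+16+1]=248914
d|24:{1,2,3,4,6,8,12,24}  Σf=1+16+81+256+1296+4096+20736+331776=358258
[q^25] f(1)=1,f(5)=625,f(25)=390625 ⇒ 391251

1394, 196964, 248914, 358258, 391251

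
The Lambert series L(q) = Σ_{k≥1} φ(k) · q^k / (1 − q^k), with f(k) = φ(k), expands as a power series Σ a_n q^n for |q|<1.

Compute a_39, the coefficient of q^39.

n=39: 1·39 3·13 13·3 39·1  φ→[1+2+12+24]=39

a_39 = 39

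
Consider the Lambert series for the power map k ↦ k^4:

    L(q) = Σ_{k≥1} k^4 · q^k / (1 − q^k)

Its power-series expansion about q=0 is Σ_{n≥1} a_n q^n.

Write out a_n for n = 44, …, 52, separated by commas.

[q^44] f(44)=3748096,f(22)=234256,f(11)=14641,f(4)=256,f(2)=16,f(1)=1 ⇒ 3997266
d|45:{45,15,9,5,3,1}  Σf=4100625+50625+6561+625+81+1=4158518
[q^46] f(46)=4477456,f(23)=279841,f(2)=16,f(1)=1 ⇒ 4757314
q^47  k|47↦f(k): 1:1 47:4879681  a_47=4879682
d|48:{1,2,3,4,6,8,12,16,24,48}  Σf=1+16+81+256+1296+4096+20736+65536+331776+5308416=5732210
n=49: 1·49 7·7 49·1  f→[1+2401+5764801]=5767203
d|50:{1,2,5,10,25,50}  Σf=1+16+625+10000+390625+6250000=6651267
d|51:{1,3,17,51}  Σf=1+81+83521+6765201=6848804
q^52  k|52↦f(k): 1:1 2:16 4:256 13:28561 26:456976 52:7311616  a_52=7797426

3997266, 4158518, 4757314, 4879682, 5732210, 5767203, 6651267, 6848804, 7797426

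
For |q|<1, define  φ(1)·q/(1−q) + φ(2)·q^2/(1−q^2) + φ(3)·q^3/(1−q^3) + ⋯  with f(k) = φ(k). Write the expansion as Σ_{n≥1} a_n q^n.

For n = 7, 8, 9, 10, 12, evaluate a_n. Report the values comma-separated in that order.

q^7  k|7↦φ(k): 1:1 7:6  a_7=7
[q^8] φ(1)=1,φ(2)=1,φ(4)=2,φ(8)=4 ⇒ 8
n=9: 1·9 3·3 9·1  φ→[1+2+6]=9
n=10: 1·10 2·5 5·2 10·1  φ→[1+1+4+4]=10
d|12:{12,6,4,3,2,1}  Σφ=4+2+2+2+1+1=12

7, 8, 9, 10, 12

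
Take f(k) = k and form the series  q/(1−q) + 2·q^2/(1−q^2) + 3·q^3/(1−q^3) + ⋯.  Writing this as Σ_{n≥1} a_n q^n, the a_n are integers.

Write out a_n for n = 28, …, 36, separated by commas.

56, 30, 72, 32, 63, 48, 54, 48, 91

d|28:{1,2,4,7,14,28}  Σf=1+2+4+7+14+28=56
[q^29] f(1)=1,f(29)=29 ⇒ 30
q^30  k|30↦f(k): 1:1 2:2 3:3 5:5 6:6 10:10 15:15 30:30  a_30=72
q^31  k|31↦f(k): 31:31 1:1  a_31=32
q^32  k|32↦f(k): 32:32 16:16 8:8 4:4 2:2 1:1  a_32=63
n=33: 33·1 11·3 3·11 1·33  f→[33+11+3+1]=48
n=34: 1·34 2·17 17·2 34·1  f→[1+2+17+34]=54
[q^35] f(35)=35,f(7)=7,f(5)=5,f(1)=1 ⇒ 48
q^36  k|36↦f(k): 1:1 2:2 3:3 4:4 6:6 9:9 12:12 18:18 36:36  a_36=91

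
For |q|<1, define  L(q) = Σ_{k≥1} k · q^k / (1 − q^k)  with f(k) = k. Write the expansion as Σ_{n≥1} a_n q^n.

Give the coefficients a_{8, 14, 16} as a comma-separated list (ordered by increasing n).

d|8:{8,4,2,1}  Σf=8+4+2+1=15
q^14  k|14↦f(k): 14:14 7:7 2:2 1:1  a_14=24
n=16: 16·1 8·2 4·4 2·8 1·16  f→[16+8+4+2+1]=31

15, 24, 31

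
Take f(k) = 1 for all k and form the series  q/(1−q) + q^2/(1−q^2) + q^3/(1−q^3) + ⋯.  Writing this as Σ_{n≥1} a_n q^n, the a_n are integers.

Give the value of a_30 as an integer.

d|30:{30,15,10,6,5,3,2,1}  Σf=1+1+1+1+1+1+1+1=8

a_30 = 8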